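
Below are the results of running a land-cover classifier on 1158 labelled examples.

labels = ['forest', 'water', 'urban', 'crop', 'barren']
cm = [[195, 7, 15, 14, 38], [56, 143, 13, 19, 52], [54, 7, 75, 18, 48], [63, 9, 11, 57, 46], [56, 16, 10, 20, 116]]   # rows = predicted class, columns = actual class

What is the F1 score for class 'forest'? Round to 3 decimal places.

Take TP from the diagonal, FP from the rest of the 'forest' prediction marginal, FN from the rest of the 'forest' actual marginal.
F1 score = 2·TP/(2·TP+FP+FN).
forest: TP=195, FP=7+15+14+38=74, FN=56+54+63+56=229 → 390/693 = 0.5628

0.563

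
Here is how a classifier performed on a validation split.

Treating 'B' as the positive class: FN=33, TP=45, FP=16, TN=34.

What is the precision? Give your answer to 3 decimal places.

0.738

Precision = TP/(TP+FP) = 45/(45+16) = 45/61 = 0.738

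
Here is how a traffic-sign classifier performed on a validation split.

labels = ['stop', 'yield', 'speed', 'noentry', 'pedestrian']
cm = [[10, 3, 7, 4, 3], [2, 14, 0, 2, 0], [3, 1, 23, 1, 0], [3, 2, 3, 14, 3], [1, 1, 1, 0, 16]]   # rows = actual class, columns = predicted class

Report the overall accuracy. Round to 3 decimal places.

0.658

Accuracy = trace / total = (10+14+23+14+16=77) / 117 = 77/117 = 0.658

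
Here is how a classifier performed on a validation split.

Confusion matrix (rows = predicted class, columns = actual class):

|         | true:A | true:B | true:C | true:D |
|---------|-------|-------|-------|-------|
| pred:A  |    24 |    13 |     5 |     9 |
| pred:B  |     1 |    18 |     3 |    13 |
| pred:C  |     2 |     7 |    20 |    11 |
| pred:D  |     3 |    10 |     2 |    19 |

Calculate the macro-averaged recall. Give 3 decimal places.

Per-class recall (TP/(TP+FN)):
  A: TP=24, FN=1+2+3=6 → 24/30 = 0.8000
  B: TP=18, FN=13+7+10=30 → 18/48 = 0.3750
  C: TP=20, FN=5+3+2=10 → 20/30 = 0.6667
  D: TP=19, FN=9+13+11=33 → 19/52 = 0.3654
Macro-recall = mean = (0.8000 + 0.3750 + 0.6667 + 0.3654) / 4 = 0.552

0.552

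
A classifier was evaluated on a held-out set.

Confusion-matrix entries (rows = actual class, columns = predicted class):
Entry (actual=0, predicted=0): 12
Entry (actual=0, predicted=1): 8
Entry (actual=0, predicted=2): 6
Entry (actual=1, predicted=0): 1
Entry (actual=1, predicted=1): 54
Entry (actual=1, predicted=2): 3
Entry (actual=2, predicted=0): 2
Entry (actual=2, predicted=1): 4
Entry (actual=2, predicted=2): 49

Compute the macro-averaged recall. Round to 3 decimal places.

Per-class recall (TP/(TP+FN)):
  0: TP=12, FN=8+6=14 → 12/26 = 0.4615
  1: TP=54, FN=1+3=4 → 54/58 = 0.9310
  2: TP=49, FN=2+4=6 → 49/55 = 0.8909
Macro-recall = mean = (0.4615 + 0.9310 + 0.8909) / 3 = 0.761

0.761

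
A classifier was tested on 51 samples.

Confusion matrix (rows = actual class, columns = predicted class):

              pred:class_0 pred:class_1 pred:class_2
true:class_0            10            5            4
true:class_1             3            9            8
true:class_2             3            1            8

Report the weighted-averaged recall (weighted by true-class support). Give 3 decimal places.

Per-class recall (TP/(TP+FN)):
  class_0: TP=10, FN=5+4=9 → 10/19 = 0.5263
  class_1: TP=9, FN=3+8=11 → 9/20 = 0.4500
  class_2: TP=8, FN=3+1=4 → 8/12 = 0.6667
Weighted-recall = Σ (supportᵢ/N)·recallᵢ with N=51: (19/51)·0.5263 + (20/51)·0.4500 + (12/51)·0.6667 = 0.529

0.529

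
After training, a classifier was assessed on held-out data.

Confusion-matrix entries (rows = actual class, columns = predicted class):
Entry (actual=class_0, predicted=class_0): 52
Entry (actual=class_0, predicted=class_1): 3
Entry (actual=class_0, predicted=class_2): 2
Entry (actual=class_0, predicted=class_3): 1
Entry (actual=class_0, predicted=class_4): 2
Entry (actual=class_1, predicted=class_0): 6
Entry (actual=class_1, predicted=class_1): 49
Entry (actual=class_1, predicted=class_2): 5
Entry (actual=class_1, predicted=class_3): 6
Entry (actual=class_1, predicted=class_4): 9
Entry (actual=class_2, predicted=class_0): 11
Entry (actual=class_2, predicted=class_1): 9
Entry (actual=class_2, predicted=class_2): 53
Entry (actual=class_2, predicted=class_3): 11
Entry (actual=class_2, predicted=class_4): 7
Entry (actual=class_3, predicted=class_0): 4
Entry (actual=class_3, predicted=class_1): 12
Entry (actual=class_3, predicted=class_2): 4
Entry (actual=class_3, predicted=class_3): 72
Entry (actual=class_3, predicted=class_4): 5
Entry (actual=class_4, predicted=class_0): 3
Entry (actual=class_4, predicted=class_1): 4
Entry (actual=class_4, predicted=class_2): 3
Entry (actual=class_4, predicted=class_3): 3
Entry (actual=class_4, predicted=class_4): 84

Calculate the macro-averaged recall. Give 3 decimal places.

0.742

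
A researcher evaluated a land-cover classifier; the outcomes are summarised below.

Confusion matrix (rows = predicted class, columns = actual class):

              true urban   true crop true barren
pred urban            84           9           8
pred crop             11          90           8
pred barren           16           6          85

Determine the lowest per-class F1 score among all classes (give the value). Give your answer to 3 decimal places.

0.792

Per-class F1 score (2·TP/(2·TP+FP+FN)):
  urban: TP=84, FP=9+8=17, FN=11+16=27 → 168/212 = 0.7925
  crop: TP=90, FP=11+8=19, FN=9+6=15 → 180/214 = 0.8411
  barren: TP=85, FP=16+6=22, FN=8+8=16 → 170/208 = 0.8173
Lowest is class 'urban' with F1 score = 0.792.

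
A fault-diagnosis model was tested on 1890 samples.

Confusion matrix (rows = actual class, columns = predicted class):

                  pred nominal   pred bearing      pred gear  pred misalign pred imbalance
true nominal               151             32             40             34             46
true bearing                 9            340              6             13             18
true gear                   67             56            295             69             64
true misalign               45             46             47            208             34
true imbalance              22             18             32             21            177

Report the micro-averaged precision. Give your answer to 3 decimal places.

0.620

Micro-averaging pools counts across classes: ΣTP=1171, ΣFP=719, ΣFN=719.
Micro-precision = TP/(TP+FP) on pooled counts = 0.620 (equals overall accuracy in single-label multiclass).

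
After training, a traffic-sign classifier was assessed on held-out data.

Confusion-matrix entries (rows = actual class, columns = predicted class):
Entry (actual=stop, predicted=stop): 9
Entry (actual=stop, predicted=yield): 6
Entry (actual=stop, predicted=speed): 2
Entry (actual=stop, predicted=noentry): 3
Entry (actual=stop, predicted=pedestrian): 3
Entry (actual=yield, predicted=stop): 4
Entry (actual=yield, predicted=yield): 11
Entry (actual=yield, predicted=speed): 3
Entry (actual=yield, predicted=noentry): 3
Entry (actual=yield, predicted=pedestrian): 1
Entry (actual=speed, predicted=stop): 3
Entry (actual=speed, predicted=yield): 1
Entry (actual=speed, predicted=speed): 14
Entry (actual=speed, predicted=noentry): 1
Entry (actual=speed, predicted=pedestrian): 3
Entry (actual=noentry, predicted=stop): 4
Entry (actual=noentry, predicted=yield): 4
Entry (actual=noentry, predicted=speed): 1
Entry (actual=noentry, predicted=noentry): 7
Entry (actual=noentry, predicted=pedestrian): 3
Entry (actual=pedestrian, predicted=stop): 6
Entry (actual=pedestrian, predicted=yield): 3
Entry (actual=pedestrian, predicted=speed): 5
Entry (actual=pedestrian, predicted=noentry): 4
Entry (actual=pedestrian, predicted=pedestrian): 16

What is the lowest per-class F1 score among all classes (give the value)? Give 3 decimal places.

Per-class F1 score (2·TP/(2·TP+FP+FN)):
  stop: TP=9, FP=4+3+4+6=17, FN=6+2+3+3=14 → 18/49 = 0.3673
  yield: TP=11, FP=6+1+4+3=14, FN=4+3+3+1=11 → 22/47 = 0.4681
  speed: TP=14, FP=2+3+1+5=11, FN=3+1+1+3=8 → 28/47 = 0.5957
  noentry: TP=7, FP=3+3+1+4=11, FN=4+4+1+3=12 → 14/37 = 0.3784
  pedestrian: TP=16, FP=3+1+3+3=10, FN=6+3+5+4=18 → 32/60 = 0.5333
Lowest is class 'stop' with F1 score = 0.367.

0.367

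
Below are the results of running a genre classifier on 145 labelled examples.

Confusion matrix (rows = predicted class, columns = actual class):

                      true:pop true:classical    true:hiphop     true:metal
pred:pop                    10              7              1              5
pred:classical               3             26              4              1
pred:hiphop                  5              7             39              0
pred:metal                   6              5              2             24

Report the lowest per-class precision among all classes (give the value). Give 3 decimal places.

Per-class precision (TP/(TP+FP)):
  pop: TP=10, FP=7+1+5=13 → 10/23 = 0.4348
  classical: TP=26, FP=3+4+1=8 → 26/34 = 0.7647
  hiphop: TP=39, FP=5+7+0=12 → 39/51 = 0.7647
  metal: TP=24, FP=6+5+2=13 → 24/37 = 0.6486
Lowest is class 'pop' with precision = 0.435.

0.435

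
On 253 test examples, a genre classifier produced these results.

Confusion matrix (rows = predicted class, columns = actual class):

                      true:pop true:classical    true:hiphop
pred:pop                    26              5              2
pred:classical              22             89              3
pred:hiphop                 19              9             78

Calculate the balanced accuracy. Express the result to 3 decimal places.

0.731

Balanced accuracy = mean of per-class recall.
  pop: recall = 26/67 = 0.3881
  classical: recall = 89/103 = 0.8641
  hiphop: recall = 78/83 = 0.9398
Mean = (0.3881 + 0.8641 + 0.9398) / 3 = 0.731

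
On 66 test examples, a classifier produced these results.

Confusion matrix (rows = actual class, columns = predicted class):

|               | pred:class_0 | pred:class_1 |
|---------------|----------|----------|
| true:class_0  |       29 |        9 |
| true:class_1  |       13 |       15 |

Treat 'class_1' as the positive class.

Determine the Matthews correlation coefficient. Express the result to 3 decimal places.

0.307

MCC = (TP·TN − FP·FN) / √((TP+FP)(TP+FN)(TN+FP)(TN+FN))
Numerator = 15·29 − 9·13 = 318
Denominator = √(24·28·38·42) = √1072512 = 1035.6216
MCC = 318 / 1035.6216 = 0.307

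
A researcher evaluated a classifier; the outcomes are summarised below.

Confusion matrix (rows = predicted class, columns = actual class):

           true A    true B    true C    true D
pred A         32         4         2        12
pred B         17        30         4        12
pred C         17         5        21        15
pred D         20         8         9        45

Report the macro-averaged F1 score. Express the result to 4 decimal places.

Per-class F1 score (2·TP/(2·TP+FP+FN)):
  A: TP=32, FP=4+2+12=18, FN=17+17+20=54 → 64/136 = 0.47059
  B: TP=30, FP=17+4+12=33, FN=4+5+8=17 → 60/110 = 0.54545
  C: TP=21, FP=17+5+15=37, FN=2+4+9=15 → 42/94 = 0.44681
  D: TP=45, FP=20+8+9=37, FN=12+12+15=39 → 90/166 = 0.54217
Macro-F1 score = mean = (0.47059 + 0.54545 + 0.44681 + 0.54217) / 4 = 0.5013

0.5013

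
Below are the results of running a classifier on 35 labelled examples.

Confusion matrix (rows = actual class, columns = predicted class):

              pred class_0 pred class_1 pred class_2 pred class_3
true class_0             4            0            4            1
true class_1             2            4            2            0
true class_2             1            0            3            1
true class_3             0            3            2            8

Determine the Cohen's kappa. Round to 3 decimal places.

Observed agreement pₒ = trace/N = 19/35 = 0.5429
Expected agreement pₑ = Σ (rowᵢ·colᵢ)/N² = (9·7 + 8·7 + 5·11 + 13·10)/35² = 0.2482
κ = (pₒ − pₑ)/(1 − pₑ) = (0.5429 − 0.2482)/(1 − 0.2482) = 0.392

0.392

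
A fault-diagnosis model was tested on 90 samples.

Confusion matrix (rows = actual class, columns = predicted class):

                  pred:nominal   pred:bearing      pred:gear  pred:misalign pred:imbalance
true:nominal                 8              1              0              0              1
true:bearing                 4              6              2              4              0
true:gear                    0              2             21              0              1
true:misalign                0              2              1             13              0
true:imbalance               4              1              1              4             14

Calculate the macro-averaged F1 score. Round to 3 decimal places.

0.661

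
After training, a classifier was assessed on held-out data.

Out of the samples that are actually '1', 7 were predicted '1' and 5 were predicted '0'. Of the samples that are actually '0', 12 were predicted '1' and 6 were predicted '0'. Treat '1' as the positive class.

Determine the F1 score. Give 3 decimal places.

Precision = TP/(TP+FP) = 7/19 = 0.3684
Recall = TP/(TP+FN) = 7/12 = 0.5833
F1 = 2·TP/(2·TP+FP+FN) = 14/31 = 0.452

0.452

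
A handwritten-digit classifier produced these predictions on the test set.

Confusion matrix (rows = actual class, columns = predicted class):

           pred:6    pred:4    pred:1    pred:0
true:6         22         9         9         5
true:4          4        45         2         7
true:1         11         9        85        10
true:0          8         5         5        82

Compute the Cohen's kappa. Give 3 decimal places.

Observed agreement pₒ = trace/N = 234/318 = 0.7358
Expected agreement pₑ = Σ (rowᵢ·colᵢ)/N² = (45·45 + 58·68 + 115·101 + 100·104)/318² = 0.2767
κ = (pₒ − pₑ)/(1 − pₑ) = (0.7358 − 0.2767)/(1 − 0.2767) = 0.635

0.635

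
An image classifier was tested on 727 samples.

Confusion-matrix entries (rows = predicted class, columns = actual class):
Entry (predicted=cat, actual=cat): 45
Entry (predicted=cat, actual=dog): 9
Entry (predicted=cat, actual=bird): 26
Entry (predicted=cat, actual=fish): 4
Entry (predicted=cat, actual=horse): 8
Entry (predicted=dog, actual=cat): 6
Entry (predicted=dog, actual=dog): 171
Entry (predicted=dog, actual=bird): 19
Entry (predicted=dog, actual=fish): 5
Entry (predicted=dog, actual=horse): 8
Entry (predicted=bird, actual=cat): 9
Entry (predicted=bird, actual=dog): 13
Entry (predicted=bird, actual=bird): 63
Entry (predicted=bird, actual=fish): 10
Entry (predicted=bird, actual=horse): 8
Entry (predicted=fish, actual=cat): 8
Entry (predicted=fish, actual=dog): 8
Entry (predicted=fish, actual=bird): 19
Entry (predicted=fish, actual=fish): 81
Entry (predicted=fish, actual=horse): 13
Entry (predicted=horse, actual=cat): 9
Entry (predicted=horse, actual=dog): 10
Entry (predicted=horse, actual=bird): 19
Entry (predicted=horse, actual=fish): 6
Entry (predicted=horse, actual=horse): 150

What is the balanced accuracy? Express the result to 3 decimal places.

Balanced accuracy = mean of per-class recall.
  cat: recall = 45/77 = 0.5844
  dog: recall = 171/211 = 0.8104
  bird: recall = 63/146 = 0.4315
  fish: recall = 81/106 = 0.7642
  horse: recall = 150/187 = 0.8021
Mean = (0.5844 + 0.8104 + 0.4315 + 0.7642 + 0.8021) / 5 = 0.679

0.679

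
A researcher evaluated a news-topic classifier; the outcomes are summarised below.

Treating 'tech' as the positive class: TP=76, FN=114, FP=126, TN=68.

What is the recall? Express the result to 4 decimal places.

0.4000

Recall = TP/(TP+FN) = 76/(76+114) = 76/190 = 0.4000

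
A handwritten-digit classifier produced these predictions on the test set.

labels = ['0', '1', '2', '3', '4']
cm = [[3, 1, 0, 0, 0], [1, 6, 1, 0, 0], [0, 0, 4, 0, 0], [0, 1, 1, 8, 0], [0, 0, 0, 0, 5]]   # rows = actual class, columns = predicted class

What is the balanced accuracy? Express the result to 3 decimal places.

Balanced accuracy = mean of per-class recall.
  0: recall = 3/4 = 0.7500
  1: recall = 6/8 = 0.7500
  2: recall = 4/4 = 1.0000
  3: recall = 8/10 = 0.8000
  4: recall = 5/5 = 1.0000
Mean = (0.7500 + 0.7500 + 1.0000 + 0.8000 + 1.0000) / 5 = 0.860

0.860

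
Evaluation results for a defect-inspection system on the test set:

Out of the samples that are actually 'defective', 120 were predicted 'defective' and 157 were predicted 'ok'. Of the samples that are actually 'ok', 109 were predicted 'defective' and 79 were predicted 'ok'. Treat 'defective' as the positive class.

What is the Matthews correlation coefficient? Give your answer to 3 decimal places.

MCC = (TP·TN − FP·FN) / √((TP+FP)(TP+FN)(TN+FP)(TN+FN))
Numerator = 120·79 − 109·157 = -7633
Denominator = √(229·277·188·236) = √2814395344 = 53050.8751
MCC = -7633 / 53050.8751 = -0.144

-0.144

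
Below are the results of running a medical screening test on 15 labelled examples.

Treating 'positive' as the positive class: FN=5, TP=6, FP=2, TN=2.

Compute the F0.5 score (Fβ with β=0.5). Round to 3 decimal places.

0.698

Fβ = (1+β²)·TP / ((1+β²)·TP + β²·FN + FP), with β²=1/4
= 1.25·6 / (1.25·6 + 0.25·5 + 2) = 0.698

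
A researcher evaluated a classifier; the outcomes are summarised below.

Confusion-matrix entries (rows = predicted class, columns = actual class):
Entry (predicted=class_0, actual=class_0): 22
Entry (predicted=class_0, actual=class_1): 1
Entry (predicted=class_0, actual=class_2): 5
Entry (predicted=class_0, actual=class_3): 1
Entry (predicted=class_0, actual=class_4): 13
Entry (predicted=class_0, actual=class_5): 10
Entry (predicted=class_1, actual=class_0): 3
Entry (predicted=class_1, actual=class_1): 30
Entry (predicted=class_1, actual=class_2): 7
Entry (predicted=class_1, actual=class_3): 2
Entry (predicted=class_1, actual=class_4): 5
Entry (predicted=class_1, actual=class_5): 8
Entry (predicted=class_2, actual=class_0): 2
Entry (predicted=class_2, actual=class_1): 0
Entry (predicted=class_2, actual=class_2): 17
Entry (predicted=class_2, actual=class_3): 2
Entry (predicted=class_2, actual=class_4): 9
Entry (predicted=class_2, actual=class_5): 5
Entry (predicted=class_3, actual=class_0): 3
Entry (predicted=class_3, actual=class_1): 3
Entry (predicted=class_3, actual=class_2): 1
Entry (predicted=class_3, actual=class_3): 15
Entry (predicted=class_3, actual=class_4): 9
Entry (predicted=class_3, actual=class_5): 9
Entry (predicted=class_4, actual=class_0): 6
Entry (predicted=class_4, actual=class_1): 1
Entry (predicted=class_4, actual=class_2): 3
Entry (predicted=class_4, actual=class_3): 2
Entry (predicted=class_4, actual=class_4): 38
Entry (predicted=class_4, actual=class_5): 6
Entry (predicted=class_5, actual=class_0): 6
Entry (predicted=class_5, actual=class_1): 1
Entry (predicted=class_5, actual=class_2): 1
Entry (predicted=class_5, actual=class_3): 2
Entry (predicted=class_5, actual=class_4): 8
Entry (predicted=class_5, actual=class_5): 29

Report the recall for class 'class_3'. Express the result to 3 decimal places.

0.625

Treat 'class_3' as positive and all other classes as negative.
recall = TP/(TP+FN).
class_3: TP=15, FN=1+2+2+2+2=9 → 15/24 = 0.6250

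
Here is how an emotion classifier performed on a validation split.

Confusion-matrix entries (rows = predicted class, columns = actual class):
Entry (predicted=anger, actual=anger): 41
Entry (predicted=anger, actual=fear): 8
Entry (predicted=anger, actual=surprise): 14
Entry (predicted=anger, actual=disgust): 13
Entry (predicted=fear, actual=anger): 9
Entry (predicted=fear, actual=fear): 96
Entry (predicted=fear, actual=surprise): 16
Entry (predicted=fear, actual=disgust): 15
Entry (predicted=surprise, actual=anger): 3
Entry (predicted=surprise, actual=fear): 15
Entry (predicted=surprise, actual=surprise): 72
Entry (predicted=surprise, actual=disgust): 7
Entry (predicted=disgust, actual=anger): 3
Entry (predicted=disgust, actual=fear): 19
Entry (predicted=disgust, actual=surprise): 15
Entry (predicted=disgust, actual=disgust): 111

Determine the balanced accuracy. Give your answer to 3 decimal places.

Balanced accuracy = mean of per-class recall.
  anger: recall = 41/56 = 0.7321
  fear: recall = 96/138 = 0.6957
  surprise: recall = 72/117 = 0.6154
  disgust: recall = 111/146 = 0.7603
Mean = (0.7321 + 0.6957 + 0.6154 + 0.7603) / 4 = 0.701

0.701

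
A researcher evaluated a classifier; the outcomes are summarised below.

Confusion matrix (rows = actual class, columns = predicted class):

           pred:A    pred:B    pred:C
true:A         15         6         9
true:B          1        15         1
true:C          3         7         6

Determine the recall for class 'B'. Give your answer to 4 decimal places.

0.8824

Take TP from the diagonal, FP from the rest of the 'B' prediction marginal, FN from the rest of the 'B' actual marginal.
recall = TP/(TP+FN).
B: TP=15, FN=1+1=2 → 15/17 = 0.88235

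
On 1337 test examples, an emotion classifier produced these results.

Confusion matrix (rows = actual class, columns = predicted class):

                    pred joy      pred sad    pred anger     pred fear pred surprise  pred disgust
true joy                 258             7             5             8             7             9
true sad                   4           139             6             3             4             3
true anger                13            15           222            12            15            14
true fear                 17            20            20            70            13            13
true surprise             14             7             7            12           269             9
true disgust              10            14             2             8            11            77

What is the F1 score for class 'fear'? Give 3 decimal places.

0.526

F1 score = 2·TP/(2·TP+FP+FN).
fear: TP=70, FP=8+3+12+12+8=43, FN=17+20+20+13+13=83 → 140/266 = 0.5263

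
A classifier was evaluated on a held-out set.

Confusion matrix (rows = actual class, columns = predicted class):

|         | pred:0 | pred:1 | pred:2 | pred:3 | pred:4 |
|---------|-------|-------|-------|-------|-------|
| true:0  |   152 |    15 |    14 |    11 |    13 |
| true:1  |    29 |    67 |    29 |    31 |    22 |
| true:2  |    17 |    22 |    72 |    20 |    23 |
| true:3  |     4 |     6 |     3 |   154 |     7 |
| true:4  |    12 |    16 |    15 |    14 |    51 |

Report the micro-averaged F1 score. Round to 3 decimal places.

0.606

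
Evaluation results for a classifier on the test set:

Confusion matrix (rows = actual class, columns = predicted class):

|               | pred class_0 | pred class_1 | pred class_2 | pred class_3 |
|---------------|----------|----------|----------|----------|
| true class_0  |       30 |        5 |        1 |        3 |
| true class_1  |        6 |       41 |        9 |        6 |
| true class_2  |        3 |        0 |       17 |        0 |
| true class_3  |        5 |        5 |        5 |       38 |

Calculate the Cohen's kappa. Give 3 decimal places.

Observed agreement pₒ = trace/N = 126/174 = 0.7241
Expected agreement pₑ = Σ (rowᵢ·colᵢ)/N² = (39·44 + 62·51 + 20·32 + 53·47)/174² = 0.2645
κ = (pₒ − pₑ)/(1 − pₑ) = (0.7241 − 0.2645)/(1 − 0.2645) = 0.625

0.625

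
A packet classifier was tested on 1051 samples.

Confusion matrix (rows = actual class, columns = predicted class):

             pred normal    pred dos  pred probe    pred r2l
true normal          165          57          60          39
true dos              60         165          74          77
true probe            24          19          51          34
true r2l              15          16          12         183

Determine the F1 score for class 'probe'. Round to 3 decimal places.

0.314

Treat 'probe' as positive and all other classes as negative.
F1 score = 2·TP/(2·TP+FP+FN).
probe: TP=51, FP=60+74+12=146, FN=24+19+34=77 → 102/325 = 0.3138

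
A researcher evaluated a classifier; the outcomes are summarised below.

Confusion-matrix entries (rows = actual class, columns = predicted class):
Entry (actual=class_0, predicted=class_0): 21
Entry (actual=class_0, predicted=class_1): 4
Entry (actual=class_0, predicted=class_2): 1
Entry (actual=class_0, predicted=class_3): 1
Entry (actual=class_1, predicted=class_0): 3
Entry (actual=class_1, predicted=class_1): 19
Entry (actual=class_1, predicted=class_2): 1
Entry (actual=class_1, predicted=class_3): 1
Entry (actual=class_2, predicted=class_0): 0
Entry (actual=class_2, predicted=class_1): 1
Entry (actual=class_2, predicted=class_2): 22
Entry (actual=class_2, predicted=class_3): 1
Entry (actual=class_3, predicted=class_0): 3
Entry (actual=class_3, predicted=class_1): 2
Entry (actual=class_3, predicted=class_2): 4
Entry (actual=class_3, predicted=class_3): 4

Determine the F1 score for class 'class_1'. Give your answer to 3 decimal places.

0.760

One-vs-rest for 'class_1': TP = diagonal; FP = other classes predicted 'class_1'; FN = 'class_1' predicted as other.
F1 score = 2·TP/(2·TP+FP+FN).
class_1: TP=19, FP=4+1+2=7, FN=3+1+1=5 → 38/50 = 0.7600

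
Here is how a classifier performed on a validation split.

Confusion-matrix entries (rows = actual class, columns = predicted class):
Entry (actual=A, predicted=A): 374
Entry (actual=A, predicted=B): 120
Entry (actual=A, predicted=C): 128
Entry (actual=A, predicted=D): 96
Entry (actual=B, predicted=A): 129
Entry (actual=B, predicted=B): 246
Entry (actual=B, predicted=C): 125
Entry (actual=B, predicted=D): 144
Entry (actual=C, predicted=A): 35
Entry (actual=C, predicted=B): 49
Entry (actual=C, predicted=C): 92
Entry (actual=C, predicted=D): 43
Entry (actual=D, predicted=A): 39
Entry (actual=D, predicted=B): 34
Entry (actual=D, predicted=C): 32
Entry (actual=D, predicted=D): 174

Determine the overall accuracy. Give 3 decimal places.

Accuracy = trace / total = (374+246+92+174=886) / 1860 = 886/1860 = 0.476

0.476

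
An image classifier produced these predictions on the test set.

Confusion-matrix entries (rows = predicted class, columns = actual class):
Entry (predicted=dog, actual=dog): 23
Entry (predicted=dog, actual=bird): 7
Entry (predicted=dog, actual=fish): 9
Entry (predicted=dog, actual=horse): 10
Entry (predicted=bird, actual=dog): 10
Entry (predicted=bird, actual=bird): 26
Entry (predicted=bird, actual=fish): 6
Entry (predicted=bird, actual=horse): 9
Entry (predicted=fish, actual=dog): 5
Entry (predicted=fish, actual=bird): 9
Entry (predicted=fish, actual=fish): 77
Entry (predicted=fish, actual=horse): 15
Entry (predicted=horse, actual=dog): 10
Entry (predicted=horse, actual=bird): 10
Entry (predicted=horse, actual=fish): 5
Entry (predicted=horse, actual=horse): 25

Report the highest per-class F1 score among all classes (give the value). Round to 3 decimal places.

Per-class F1 score (2·TP/(2·TP+FP+FN)):
  dog: TP=23, FP=7+9+10=26, FN=10+5+10=25 → 46/97 = 0.4742
  bird: TP=26, FP=10+6+9=25, FN=7+9+10=26 → 52/103 = 0.5049
  fish: TP=77, FP=5+9+15=29, FN=9+6+5=20 → 154/203 = 0.7586
  horse: TP=25, FP=10+10+5=25, FN=10+9+15=34 → 50/109 = 0.4587
Highest is class 'fish' with F1 score = 0.759.

0.759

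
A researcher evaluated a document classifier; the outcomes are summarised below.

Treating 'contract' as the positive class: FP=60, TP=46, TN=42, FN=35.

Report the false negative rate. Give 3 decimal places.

FNR = FN/(FN+TP) = 35/(35+46) = 0.432

0.432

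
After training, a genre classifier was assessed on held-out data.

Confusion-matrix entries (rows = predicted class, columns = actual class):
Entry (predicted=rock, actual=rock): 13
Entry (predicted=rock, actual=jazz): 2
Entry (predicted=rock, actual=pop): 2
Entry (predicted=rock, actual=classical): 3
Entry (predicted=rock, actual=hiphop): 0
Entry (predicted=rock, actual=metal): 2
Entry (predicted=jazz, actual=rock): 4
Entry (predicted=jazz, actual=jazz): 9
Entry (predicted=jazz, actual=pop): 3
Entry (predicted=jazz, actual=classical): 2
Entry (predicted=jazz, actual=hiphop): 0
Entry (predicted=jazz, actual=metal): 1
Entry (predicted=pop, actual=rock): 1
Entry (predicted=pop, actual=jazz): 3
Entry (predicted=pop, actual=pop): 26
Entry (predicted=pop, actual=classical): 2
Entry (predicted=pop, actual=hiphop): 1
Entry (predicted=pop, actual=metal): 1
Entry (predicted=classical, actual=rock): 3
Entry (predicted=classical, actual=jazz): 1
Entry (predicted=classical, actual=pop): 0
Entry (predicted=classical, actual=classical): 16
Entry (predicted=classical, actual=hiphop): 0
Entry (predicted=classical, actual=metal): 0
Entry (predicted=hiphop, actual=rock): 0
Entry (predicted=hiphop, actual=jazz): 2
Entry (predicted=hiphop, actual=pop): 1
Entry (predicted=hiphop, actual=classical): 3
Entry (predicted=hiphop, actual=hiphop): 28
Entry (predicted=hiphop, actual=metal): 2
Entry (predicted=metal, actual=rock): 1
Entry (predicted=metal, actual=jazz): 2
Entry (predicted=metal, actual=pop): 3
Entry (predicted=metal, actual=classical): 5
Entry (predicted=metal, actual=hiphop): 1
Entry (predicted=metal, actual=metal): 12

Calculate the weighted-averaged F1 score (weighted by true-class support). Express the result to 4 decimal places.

Per-class F1 score (2·TP/(2·TP+FP+FN)):
  rock: TP=13, FP=2+2+3+0+2=9, FN=4+1+3+0+1=9 → 26/44 = 0.59091
  jazz: TP=9, FP=4+3+2+0+1=10, FN=2+3+1+2+2=10 → 18/38 = 0.47368
  pop: TP=26, FP=1+3+2+1+1=8, FN=2+3+0+1+3=9 → 52/69 = 0.75362
  classical: TP=16, FP=3+1+0+0+0=4, FN=3+2+2+3+5=15 → 32/51 = 0.62745
  hiphop: TP=28, FP=0+2+1+3+2=8, FN=0+0+1+0+1=2 → 56/66 = 0.84848
  metal: TP=12, FP=1+2+3+5+1=12, FN=2+1+1+0+2=6 → 24/42 = 0.57143
Weighted-F1 score = Σ (supportᵢ/N)·F1 scoreᵢ with N=155: (22/155)·0.59091 + (19/155)·0.47368 + (35/155)·0.75362 + (31/155)·0.62745 + (30/155)·0.84848 + (18/155)·0.57143 = 0.6682

0.6682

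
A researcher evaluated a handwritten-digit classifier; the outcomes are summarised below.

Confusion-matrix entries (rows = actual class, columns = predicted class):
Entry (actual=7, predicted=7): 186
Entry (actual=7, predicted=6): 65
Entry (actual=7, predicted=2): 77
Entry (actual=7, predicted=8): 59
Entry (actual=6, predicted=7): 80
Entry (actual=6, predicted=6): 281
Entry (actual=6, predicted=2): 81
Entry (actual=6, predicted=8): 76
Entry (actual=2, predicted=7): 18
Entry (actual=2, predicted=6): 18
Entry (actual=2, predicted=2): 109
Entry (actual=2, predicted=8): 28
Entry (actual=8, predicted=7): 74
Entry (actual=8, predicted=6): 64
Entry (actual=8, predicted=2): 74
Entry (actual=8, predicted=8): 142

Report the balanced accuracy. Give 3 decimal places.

0.514

Balanced accuracy = mean of per-class recall.
  7: recall = 186/387 = 0.4806
  6: recall = 281/518 = 0.5425
  2: recall = 109/173 = 0.6301
  8: recall = 142/354 = 0.4011
Mean = (0.4806 + 0.5425 + 0.6301 + 0.4011) / 4 = 0.514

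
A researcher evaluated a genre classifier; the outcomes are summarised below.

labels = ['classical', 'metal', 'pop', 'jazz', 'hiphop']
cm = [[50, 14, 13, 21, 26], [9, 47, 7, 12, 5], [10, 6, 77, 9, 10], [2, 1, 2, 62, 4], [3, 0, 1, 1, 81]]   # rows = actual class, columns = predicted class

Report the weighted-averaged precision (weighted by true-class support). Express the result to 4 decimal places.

0.6819

Per-class precision (TP/(TP+FP)):
  classical: TP=50, FP=9+10+2+3=24 → 50/74 = 0.67568
  metal: TP=47, FP=14+6+1+0=21 → 47/68 = 0.69118
  pop: TP=77, FP=13+7+2+1=23 → 77/100 = 0.77000
  jazz: TP=62, FP=21+12+9+1=43 → 62/105 = 0.59048
  hiphop: TP=81, FP=26+5+10+4=45 → 81/126 = 0.64286
Weighted-precision = Σ (supportᵢ/N)·precisionᵢ with N=473: (124/473)·0.67568 + (80/473)·0.69118 + (112/473)·0.77000 + (71/473)·0.59048 + (86/473)·0.64286 = 0.6819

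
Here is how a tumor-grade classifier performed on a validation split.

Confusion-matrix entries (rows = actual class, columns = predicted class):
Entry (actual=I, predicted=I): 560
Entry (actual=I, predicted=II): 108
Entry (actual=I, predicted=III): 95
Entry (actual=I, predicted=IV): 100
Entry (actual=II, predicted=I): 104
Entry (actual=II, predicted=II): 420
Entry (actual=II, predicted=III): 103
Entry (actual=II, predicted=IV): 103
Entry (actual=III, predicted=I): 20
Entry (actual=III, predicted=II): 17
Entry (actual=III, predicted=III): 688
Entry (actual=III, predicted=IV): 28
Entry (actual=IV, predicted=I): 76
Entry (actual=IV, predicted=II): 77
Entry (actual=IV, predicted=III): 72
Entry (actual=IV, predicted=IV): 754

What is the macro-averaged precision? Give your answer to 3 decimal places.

0.724

Per-class precision (TP/(TP+FP)):
  I: TP=560, FP=104+20+76=200 → 560/760 = 0.7368
  II: TP=420, FP=108+17+77=202 → 420/622 = 0.6752
  III: TP=688, FP=95+103+72=270 → 688/958 = 0.7182
  IV: TP=754, FP=100+103+28=231 → 754/985 = 0.7655
Macro-precision = mean = (0.7368 + 0.6752 + 0.7182 + 0.7655) / 4 = 0.724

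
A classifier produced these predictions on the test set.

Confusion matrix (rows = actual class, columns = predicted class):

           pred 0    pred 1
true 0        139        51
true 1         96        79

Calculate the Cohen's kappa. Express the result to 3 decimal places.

0.185

Observed agreement pₒ = trace/N = 218/365 = 0.5973
Expected agreement pₑ = Σ (rowᵢ·colᵢ)/N² = (190·235 + 175·130)/365² = 0.5059
κ = (pₒ − pₑ)/(1 − pₑ) = (0.5973 − 0.5059)/(1 − 0.5059) = 0.185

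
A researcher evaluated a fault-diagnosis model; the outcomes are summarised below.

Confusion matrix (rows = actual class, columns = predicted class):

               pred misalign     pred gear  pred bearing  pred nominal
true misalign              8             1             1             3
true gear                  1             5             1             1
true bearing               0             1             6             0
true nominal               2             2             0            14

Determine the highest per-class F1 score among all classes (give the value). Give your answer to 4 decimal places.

Per-class F1 score (2·TP/(2·TP+FP+FN)):
  misalign: TP=8, FP=1+0+2=3, FN=1+1+3=5 → 16/24 = 0.66667
  gear: TP=5, FP=1+1+2=4, FN=1+1+1=3 → 10/17 = 0.58824
  bearing: TP=6, FP=1+1+0=2, FN=0+1+0=1 → 12/15 = 0.80000
  nominal: TP=14, FP=3+1+0=4, FN=2+2+0=4 → 28/36 = 0.77778
Highest is class 'bearing' with F1 score = 0.8000.

0.8000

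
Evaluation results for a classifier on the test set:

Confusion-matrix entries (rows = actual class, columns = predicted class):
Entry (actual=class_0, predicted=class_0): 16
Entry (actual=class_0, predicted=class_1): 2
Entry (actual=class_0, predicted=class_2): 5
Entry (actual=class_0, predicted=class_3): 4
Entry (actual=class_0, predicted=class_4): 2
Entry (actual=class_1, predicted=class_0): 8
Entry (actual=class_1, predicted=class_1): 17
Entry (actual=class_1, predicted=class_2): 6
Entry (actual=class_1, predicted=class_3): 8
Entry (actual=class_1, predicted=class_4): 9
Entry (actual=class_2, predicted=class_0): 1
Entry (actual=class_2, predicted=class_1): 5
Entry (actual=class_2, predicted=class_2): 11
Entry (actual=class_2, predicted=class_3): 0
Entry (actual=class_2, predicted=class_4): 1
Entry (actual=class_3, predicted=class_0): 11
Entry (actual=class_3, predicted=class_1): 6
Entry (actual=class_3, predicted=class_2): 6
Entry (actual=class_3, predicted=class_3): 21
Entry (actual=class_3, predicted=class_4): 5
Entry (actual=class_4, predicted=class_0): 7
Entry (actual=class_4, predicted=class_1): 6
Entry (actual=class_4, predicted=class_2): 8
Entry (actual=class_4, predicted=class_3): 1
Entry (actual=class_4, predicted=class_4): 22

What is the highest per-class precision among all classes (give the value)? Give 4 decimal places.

Per-class precision (TP/(TP+FP)):
  class_0: TP=16, FP=8+1+11+7=27 → 16/43 = 0.37209
  class_1: TP=17, FP=2+5+6+6=19 → 17/36 = 0.47222
  class_2: TP=11, FP=5+6+6+8=25 → 11/36 = 0.30556
  class_3: TP=21, FP=4+8+0+1=13 → 21/34 = 0.61765
  class_4: TP=22, FP=2+9+1+5=17 → 22/39 = 0.56410
Highest is class 'class_3' with precision = 0.6176.

0.6176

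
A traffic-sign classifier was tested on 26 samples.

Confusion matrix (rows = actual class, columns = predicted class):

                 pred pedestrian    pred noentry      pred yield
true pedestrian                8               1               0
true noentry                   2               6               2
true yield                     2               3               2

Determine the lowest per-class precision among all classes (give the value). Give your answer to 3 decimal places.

Per-class precision (TP/(TP+FP)):
  pedestrian: TP=8, FP=2+2=4 → 8/12 = 0.6667
  noentry: TP=6, FP=1+3=4 → 6/10 = 0.6000
  yield: TP=2, FP=0+2=2 → 2/4 = 0.5000
Lowest is class 'yield' with precision = 0.500.

0.500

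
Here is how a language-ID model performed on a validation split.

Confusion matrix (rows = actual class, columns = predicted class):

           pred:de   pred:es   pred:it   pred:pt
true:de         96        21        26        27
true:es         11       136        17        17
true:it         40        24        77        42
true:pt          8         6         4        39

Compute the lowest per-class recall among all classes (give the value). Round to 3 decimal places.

Per-class recall (TP/(TP+FN)):
  de: TP=96, FN=21+26+27=74 → 96/170 = 0.5647
  es: TP=136, FN=11+17+17=45 → 136/181 = 0.7514
  it: TP=77, FN=40+24+42=106 → 77/183 = 0.4208
  pt: TP=39, FN=8+6+4=18 → 39/57 = 0.6842
Lowest is class 'it' with recall = 0.421.

0.421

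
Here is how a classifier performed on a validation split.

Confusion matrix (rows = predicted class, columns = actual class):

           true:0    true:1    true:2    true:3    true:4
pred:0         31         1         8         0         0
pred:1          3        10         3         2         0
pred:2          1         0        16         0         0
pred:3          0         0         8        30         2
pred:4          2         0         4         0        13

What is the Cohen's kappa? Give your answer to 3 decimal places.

Observed agreement pₒ = trace/N = 100/134 = 0.7463
Expected agreement pₑ = Σ (rowᵢ·colᵢ)/N² = (37·40 + 11·18 + 39·17 + 32·40 + 15·19)/134² = 0.2175
κ = (pₒ − pₑ)/(1 − pₑ) = (0.7463 − 0.2175)/(1 − 0.2175) = 0.676

0.676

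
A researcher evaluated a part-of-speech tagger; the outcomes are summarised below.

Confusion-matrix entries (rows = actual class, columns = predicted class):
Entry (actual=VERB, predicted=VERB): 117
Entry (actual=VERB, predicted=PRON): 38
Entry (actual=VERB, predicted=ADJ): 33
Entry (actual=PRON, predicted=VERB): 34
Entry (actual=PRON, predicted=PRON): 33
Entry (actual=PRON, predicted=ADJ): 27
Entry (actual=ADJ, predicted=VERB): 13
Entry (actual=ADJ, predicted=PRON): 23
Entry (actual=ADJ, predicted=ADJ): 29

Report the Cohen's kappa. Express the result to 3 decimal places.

0.222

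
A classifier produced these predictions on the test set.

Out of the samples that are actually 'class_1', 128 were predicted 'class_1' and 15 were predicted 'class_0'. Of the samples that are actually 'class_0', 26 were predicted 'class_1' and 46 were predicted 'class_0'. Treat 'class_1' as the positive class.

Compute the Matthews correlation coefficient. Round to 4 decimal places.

0.5590

MCC = (TP·TN − FP·FN) / √((TP+FP)(TP+FN)(TN+FP)(TN+FN))
Numerator = 128·46 − 26·15 = 5498
Denominator = √(154·143·72·61) = √96720624 = 9834.6644
MCC = 5498 / 9834.6644 = 0.5590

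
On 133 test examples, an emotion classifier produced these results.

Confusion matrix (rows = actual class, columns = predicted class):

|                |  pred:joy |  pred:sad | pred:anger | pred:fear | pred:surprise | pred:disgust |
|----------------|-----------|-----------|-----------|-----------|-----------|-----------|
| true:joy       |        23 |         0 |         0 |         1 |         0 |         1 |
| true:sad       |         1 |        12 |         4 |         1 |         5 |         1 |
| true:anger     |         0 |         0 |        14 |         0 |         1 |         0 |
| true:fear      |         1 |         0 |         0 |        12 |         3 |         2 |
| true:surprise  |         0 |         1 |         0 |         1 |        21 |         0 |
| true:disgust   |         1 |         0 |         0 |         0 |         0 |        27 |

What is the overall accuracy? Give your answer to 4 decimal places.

Accuracy = trace / total = (23+12+14+12+21+27=109) / 133 = 109/133 = 0.8195

0.8195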